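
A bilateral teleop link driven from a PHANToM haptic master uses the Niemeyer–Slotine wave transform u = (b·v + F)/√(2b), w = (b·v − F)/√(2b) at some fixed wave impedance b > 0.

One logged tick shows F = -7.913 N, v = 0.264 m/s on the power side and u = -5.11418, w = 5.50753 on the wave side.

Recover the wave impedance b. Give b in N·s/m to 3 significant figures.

b = 1.11 N·s/m

u + w = 0.3933;  u + w = √(2b)·v, so √(2b) = 0.3933/0.264 = 1.4900.
b = (√(2b))²/2 = 2.2200/2 = 1.1100.
(Check via u − w = 2F/√(2b): u − w = -10.6217, 2F/√(2b) = -10.6217.)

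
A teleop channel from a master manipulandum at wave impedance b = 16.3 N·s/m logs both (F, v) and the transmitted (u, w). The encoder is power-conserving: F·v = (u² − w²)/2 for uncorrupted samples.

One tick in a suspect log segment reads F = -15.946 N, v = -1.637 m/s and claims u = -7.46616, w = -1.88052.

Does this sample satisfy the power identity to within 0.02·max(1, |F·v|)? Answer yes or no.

F·v = (-15.946)×(-1.637) = 26.1036 W.
(u² − w²)/2 = (55.7435 − 3.5364)/2 = 26.1036 W.
|Δ| = 0.0000;  2% of max(1, |F·v|) = 0.5221.

yes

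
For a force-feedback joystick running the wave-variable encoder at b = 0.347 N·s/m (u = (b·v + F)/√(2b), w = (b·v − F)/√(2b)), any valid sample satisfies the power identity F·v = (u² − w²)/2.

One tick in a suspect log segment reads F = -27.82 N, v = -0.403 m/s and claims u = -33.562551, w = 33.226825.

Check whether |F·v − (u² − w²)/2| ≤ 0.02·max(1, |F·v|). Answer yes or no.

F·v = (-27.82)×(-0.403) = 11.211460 W.
(u² − w²)/2 = (1126.444830 − 1104.021900)/2 = 11.211465 W.
|Δ| = 0.000005;  2% of max(1, |F·v|) = 0.224229.

yes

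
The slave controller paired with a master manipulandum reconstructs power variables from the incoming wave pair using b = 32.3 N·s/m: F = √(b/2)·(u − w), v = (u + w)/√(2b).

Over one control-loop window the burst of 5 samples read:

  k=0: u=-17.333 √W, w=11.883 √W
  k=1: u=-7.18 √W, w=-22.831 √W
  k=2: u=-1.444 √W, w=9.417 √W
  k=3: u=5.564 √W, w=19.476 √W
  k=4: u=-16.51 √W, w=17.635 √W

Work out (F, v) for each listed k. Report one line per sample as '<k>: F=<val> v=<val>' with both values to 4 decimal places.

0: F=-117.4105 v=-0.6781
1: F=62.8968 v=-3.7339
2: F=-43.6472 v=0.9920
3: F=-55.9082 v=3.1154
4: F=-137.2187 v=0.1400

k=0: u−w=-29.2160, u+w=-5.4500; √(b/2)=4.0187, √(2b)=8.0374; F=4.0187×(-29.216)=-117.4105, v=-5.4500/8.0374=-0.6781
k=1: u−w=15.6510, u+w=-30.0110; √(b/2)=4.0187, √(2b)=8.0374; F=4.0187×15.651=62.8968, v=-30.0110/8.0374=-3.7339
k=2: u−w=-10.8610, u+w=7.9730; √(b/2)=4.0187, √(2b)=8.0374; F=4.0187×(-10.861)=-43.6472, v=7.9730/8.0374=0.9920
k=3: u−w=-13.9120, u+w=25.0400; √(b/2)=4.0187, √(2b)=8.0374; F=4.0187×(-13.912)=-55.9082, v=25.0400/8.0374=3.1154
k=4: u−w=-34.1450, u+w=1.1250; √(b/2)=4.0187, √(2b)=8.0374; F=4.0187×(-34.145)=-137.2187, v=1.1250/8.0374=0.1400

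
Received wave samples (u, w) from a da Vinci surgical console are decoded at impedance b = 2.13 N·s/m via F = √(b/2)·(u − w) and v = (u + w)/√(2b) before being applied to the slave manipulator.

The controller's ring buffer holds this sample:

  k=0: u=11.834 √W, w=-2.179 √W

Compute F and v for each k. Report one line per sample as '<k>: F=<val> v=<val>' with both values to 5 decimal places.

0: F=14.46125 v=4.67786

k=0: u−w=14.01300, u+w=9.65500; √(b/2)=1.03199, √(2b)=2.06398; F=1.03199×14.013=14.46125, v=9.65500/2.06398=4.67786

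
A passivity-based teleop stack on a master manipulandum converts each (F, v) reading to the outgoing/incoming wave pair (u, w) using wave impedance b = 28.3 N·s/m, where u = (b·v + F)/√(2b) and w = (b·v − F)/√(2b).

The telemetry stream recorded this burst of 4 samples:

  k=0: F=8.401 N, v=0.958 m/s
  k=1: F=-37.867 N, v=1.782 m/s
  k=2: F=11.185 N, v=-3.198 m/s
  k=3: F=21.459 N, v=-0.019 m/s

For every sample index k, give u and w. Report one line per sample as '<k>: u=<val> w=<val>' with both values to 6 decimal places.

k=0: b·v=28.3×0.958=27.111400; √(2b)=7.523297; u=(27.111400+8.401)/7.523297=4.720324, w=(27.111400−8.401)/7.523297=2.486995
k=1: b·v=28.3×1.782=50.430600; √(2b)=7.523297; u=(50.430600+(-37.867))/7.523297=1.669959, w=(50.430600−(-37.867))/7.523297=11.736556
k=2: b·v=28.3×(-3.198)=-90.503400; √(2b)=7.523297; u=(-90.503400+11.185)/7.523297=-10.543037, w=(-90.503400−11.185)/7.523297=-13.516467
k=3: b·v=28.3×(-0.019)=-0.537700; √(2b)=7.523297; u=(-0.537700+21.459)/7.523297=2.780868, w=(-0.537700−21.459)/7.523297=-2.923811

0: u=4.720324 w=2.486995
1: u=1.669959 w=11.736556
2: u=-10.543037 w=-13.516467
3: u=2.780868 w=-2.923811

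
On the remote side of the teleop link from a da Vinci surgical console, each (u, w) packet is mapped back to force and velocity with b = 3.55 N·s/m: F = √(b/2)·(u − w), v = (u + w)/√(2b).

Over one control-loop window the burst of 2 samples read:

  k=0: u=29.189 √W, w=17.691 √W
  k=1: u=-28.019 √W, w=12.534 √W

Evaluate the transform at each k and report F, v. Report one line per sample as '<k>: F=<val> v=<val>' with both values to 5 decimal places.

k=0: u−w=11.49800, u+w=46.88000; √(b/2)=1.33229, √(2b)=2.66458; F=1.33229×11.498=15.31868, v=46.88000/2.66458=17.59375
k=1: u−w=-40.55300, u+w=-15.48500; √(b/2)=1.33229, √(2b)=2.66458; F=1.33229×(-40.553)=-54.02841, v=-15.48500/2.66458=-5.81142

0: F=15.31868 v=17.59375
1: F=-54.02841 v=-5.81142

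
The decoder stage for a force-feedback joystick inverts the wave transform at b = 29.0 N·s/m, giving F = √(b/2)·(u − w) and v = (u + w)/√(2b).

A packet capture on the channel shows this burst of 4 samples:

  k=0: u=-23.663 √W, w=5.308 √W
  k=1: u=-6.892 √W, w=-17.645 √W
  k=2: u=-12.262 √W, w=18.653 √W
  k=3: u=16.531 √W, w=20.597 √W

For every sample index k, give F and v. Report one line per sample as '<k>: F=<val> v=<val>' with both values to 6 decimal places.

k=0: u−w=-28.971000, u+w=-18.355000; √(b/2)=3.807887, √(2b)=7.615773; F=3.807887×(-28.971)=-110.318281, v=-18.355000/7.615773=-2.410130
k=1: u−w=10.753000, u+w=-24.537000; √(b/2)=3.807887, √(2b)=7.615773; F=3.807887×10.753=40.946204, v=-24.537000/7.615773=-3.221866
k=2: u−w=-30.915000, u+w=6.391000; √(b/2)=3.807887, √(2b)=7.615773; F=3.807887×(-30.915)=-117.720813, v=6.391000/7.615773=0.839179
k=3: u−w=-4.066000, u+w=37.128000; √(b/2)=3.807887, √(2b)=7.615773; F=3.807887×(-4.066)=-15.482867, v=37.128000/7.615773=4.875145

0: F=-110.318281 v=-2.410130
1: F=40.946204 v=-3.221866
2: F=-117.720813 v=0.839179
3: F=-15.482867 v=4.875145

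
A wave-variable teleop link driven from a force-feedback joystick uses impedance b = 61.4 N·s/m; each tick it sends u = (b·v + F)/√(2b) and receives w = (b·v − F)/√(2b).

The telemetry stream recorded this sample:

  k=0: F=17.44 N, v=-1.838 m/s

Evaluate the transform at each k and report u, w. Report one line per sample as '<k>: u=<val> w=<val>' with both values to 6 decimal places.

0: u=-8.610121 w=-11.757705

k=0: b·v=61.4×(-1.838)=-112.853200; √(2b)=11.081516; u=(-112.853200+17.44)/11.081516=-8.610121, w=(-112.853200−17.44)/11.081516=-11.757705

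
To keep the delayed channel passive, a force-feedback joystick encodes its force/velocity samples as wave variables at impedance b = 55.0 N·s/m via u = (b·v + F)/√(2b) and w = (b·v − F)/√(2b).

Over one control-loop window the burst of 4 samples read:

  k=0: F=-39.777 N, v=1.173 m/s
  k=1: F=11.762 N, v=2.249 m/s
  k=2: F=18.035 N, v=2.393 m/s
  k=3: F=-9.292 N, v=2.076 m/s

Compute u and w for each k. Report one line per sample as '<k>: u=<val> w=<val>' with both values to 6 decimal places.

0: u=2.358676 w=9.943852
1: u=12.915318 w=10.672393
2: u=14.268568 w=10.829428
3: u=10.000678 w=11.772593

k=0: b·v=55.0×1.173=64.515000; √(2b)=10.488088; u=(64.515000+(-39.777))/10.488088=2.358676, w=(64.515000−(-39.777))/10.488088=9.943852
k=1: b·v=55.0×2.249=123.695000; √(2b)=10.488088; u=(123.695000+11.762)/10.488088=12.915318, w=(123.695000−11.762)/10.488088=10.672393
k=2: b·v=55.0×2.393=131.615000; √(2b)=10.488088; u=(131.615000+18.035)/10.488088=14.268568, w=(131.615000−18.035)/10.488088=10.829428
k=3: b·v=55.0×2.076=114.180000; √(2b)=10.488088; u=(114.180000+(-9.292))/10.488088=10.000678, w=(114.180000−(-9.292))/10.488088=11.772593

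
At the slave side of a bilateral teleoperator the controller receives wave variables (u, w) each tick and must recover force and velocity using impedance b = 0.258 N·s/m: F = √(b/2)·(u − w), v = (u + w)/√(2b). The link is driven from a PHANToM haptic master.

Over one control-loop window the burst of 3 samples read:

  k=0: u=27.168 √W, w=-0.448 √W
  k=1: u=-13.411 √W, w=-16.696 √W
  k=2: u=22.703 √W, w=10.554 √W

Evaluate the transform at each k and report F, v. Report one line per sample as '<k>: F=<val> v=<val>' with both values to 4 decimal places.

k=0: u−w=27.6160, u+w=26.7200; √(b/2)=0.3592, √(2b)=0.7183; F=0.3592×27.616=9.9187, v=26.7200/0.7183=37.1973
k=1: u−w=3.2850, u+w=-30.1070; √(b/2)=0.3592, √(2b)=0.7183; F=0.3592×3.285=1.1799, v=-30.1070/0.7183=-41.9124
k=2: u−w=12.1490, u+w=33.2570; √(b/2)=0.3592, √(2b)=0.7183; F=0.3592×12.149=4.3635, v=33.2570/0.7183=46.2976

0: F=9.9187 v=37.1973
1: F=1.1799 v=-41.9124
2: F=4.3635 v=46.2976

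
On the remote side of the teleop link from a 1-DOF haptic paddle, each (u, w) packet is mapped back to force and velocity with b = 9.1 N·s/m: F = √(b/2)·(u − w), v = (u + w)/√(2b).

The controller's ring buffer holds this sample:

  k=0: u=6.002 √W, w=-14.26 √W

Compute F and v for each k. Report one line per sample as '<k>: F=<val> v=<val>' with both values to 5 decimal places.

k=0: u−w=20.26200, u+w=-8.25800; √(b/2)=2.13307, √(2b)=4.26615; F=2.13307×20.262=43.22032, v=-8.25800/4.26615=-1.93571

0: F=43.22032 v=-1.93571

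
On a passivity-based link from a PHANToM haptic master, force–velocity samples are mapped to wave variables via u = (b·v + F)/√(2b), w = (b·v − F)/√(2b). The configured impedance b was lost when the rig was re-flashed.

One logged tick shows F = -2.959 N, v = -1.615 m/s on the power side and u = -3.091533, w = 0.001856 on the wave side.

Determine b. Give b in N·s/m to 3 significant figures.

b = 1.83 N·s/m

u + w = -3.089677;  u + w = √(2b)·v, so √(2b) = -3.089677/(-1.615) = 1.913113.
b = (√(2b))²/2 = 3.660000/2 = 1.830000.
(Check via u − w = 2F/√(2b): u − w = -3.093389, 2F/√(2b) = -3.093388.)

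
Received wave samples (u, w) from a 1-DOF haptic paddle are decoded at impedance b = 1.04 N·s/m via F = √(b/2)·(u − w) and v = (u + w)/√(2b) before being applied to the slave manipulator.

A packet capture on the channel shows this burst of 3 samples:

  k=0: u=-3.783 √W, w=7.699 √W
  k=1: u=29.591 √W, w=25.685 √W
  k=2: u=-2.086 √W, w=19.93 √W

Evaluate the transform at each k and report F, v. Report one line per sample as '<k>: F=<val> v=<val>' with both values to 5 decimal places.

k=0: u−w=-11.48200, u+w=3.91600; √(b/2)=0.72111, √(2b)=1.44222; F=0.72111×(-11.482)=-8.27979, v=3.91600/1.44222=2.71526
k=1: u−w=3.90600, u+w=55.27600; √(b/2)=0.72111, √(2b)=1.44222; F=0.72111×3.906=2.81666, v=55.27600/1.44222=38.32701
k=2: u−w=-22.01600, u+w=17.84400; √(b/2)=0.72111, √(2b)=1.44222; F=0.72111×(-22.016)=-15.87596, v=17.84400/1.44222=12.37259

0: F=-8.27979 v=2.71526
1: F=2.81666 v=38.32701
2: F=-15.87596 v=12.37259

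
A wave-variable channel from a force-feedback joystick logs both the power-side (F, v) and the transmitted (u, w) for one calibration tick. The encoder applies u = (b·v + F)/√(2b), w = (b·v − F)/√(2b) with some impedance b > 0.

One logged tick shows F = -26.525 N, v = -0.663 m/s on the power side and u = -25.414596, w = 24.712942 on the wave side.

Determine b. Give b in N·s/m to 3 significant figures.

b = 0.56 N·s/m

u + w = -0.701654;  u + w = √(2b)·v, so √(2b) = -0.701654/(-0.663) = 1.058302.
b = (√(2b))²/2 = 1.120002/2 = 0.560001.
(Check via u − w = 2F/√(2b): u − w = -50.127538, 2F/√(2b) = -50.127484.)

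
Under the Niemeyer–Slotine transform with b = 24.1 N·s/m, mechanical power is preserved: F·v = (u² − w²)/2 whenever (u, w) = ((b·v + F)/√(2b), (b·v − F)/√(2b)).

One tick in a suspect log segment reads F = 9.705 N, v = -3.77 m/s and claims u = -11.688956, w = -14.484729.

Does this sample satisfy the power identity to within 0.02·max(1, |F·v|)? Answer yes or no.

yes

F·v = 9.705×(-3.77) = -36.587850 W.
(u² − w²)/2 = (136.631692 − 209.807374)/2 = -36.587841 W.
|Δ| = 0.000009;  2% of max(1, |F·v|) = 0.731757.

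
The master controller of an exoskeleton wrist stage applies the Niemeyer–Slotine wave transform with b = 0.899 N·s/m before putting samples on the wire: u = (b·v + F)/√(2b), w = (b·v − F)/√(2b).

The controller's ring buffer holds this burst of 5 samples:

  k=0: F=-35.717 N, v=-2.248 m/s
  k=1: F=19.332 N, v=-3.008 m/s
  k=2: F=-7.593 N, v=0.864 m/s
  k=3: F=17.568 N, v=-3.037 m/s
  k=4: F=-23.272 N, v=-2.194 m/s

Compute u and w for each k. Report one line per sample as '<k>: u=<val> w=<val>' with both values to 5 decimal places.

k=0: b·v=0.899×(-2.248)=-2.02095; √(2b)=1.34090; u=(-2.02095+(-35.717))/1.34090=-28.14385, w=(-2.02095−(-35.717))/1.34090=25.12952
k=1: b·v=0.899×(-3.008)=-2.70419; √(2b)=1.34090; u=(-2.70419+19.332)/1.34090=12.40053, w=(-2.70419−19.332)/1.34090=-16.43394
k=2: b·v=0.899×0.864=0.77674; √(2b)=1.34090; u=(0.77674+(-7.593))/1.34090=-5.08337, w=(0.77674−(-7.593))/1.34090=6.24190
k=3: b·v=0.899×(-3.037)=-2.73026; √(2b)=1.34090; u=(-2.73026+17.568)/1.34090=11.06555, w=(-2.73026−17.568)/1.34090=-15.13784
k=4: b·v=0.899×(-2.194)=-1.97241; √(2b)=1.34090; u=(-1.97241+(-23.272))/1.34090=-18.82653, w=(-1.97241−(-23.272))/1.34090=15.88461

0: u=-28.14385 w=25.12952
1: u=12.40053 w=-16.43394
2: u=-5.08337 w=6.24190
3: u=11.06555 w=-15.13784
4: u=-18.82653 w=15.88461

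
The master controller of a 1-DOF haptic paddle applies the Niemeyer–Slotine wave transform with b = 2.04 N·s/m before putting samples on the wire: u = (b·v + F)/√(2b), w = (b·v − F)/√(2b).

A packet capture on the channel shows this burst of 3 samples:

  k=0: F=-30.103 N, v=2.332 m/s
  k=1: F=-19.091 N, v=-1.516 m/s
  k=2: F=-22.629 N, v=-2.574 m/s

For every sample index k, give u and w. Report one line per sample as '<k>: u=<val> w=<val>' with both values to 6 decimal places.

k=0: b·v=2.04×2.332=4.757280; √(2b)=2.019901; u=(4.757280+(-30.103))/2.019901=-12.548001, w=(4.757280−(-30.103))/2.019901=17.258410
k=1: b·v=2.04×(-1.516)=-3.092640; √(2b)=2.019901; u=(-3.092640+(-19.091))/2.019901=-10.982538, w=(-3.092640−(-19.091))/2.019901=7.920368
k=2: b·v=2.04×(-2.574)=-5.250960; √(2b)=2.019901; u=(-5.250960+(-22.629))/2.019901=-13.802637, w=(-5.250960−(-22.629))/2.019901=8.603412

0: u=-12.548001 w=17.258410
1: u=-10.982538 w=7.920368
2: u=-13.802637 w=8.603412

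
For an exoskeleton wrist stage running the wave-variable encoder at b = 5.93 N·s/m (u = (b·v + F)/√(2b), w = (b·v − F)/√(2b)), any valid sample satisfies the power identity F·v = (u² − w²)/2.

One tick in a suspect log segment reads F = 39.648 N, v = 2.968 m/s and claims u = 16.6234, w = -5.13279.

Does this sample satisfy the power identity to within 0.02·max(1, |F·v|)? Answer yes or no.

F·v = 39.648×2.968 = 117.6753 W.
(u² − w²)/2 = (276.3374 − 26.3455)/2 = 124.9959 W.
|Δ| = 7.3207;  2% of max(1, |F·v|) = 2.3535.

no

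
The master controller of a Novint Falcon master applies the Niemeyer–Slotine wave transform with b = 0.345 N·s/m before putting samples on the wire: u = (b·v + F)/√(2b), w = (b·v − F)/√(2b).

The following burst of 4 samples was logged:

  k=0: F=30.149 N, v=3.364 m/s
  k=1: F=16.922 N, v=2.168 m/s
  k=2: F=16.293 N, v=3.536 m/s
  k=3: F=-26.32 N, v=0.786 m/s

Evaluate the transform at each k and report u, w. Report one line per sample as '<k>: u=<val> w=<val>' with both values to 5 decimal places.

k=0: b·v=0.345×3.364=1.16058; √(2b)=0.83066; u=(1.16058+30.149)/0.83066=37.69230, w=(1.16058−30.149)/0.83066=-34.89796
k=1: b·v=0.345×2.168=0.74796; √(2b)=0.83066; u=(0.74796+16.922)/0.83066=21.27213, w=(0.74796−16.922)/0.83066=-19.47126
k=2: b·v=0.345×3.536=1.21992; √(2b)=0.83066; u=(1.21992+16.293)/0.83066=21.08308, w=(1.21992−16.293)/0.83066=-18.14586
k=3: b·v=0.345×0.786=0.27117; √(2b)=0.83066; u=(0.27117+(-26.32))/0.83066=-31.35911, w=(0.27117−(-26.32))/0.83066=32.01201

0: u=37.69230 w=-34.89796
1: u=21.27213 w=-19.47126
2: u=21.08308 w=-18.14586
3: u=-31.35911 w=32.01201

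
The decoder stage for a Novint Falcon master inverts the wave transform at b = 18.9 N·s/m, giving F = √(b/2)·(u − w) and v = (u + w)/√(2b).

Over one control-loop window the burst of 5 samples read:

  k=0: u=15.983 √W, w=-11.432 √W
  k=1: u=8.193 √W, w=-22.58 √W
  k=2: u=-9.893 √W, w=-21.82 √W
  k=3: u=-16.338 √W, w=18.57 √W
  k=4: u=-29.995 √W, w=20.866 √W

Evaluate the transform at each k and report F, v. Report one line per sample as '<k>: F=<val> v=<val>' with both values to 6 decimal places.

k=0: u−w=27.415000, u+w=4.551000; √(b/2)=3.074085, √(2b)=6.148170; F=3.074085×27.415=84.276047, v=4.551000/6.148170=0.740220
k=1: u−w=30.773000, u+w=-14.387000; √(b/2)=3.074085, √(2b)=6.148170; F=3.074085×30.773=94.598825, v=-14.387000/6.148170=-2.340046
k=2: u−w=11.927000, u+w=-31.713000; √(b/2)=3.074085, √(2b)=6.148170; F=3.074085×11.927=36.664615, v=-31.713000/6.148170=-5.158120
k=3: u−w=-34.908000, u+w=2.232000; √(b/2)=3.074085, √(2b)=6.148170; F=3.074085×(-34.908)=-107.310167, v=2.232000/6.148170=0.363035
k=4: u−w=-50.861000, u+w=-9.129000; √(b/2)=3.074085, √(2b)=6.148170; F=3.074085×(-50.861)=-156.351049, v=-9.129000/6.148170=-1.484832

0: F=84.276047 v=0.740220
1: F=94.598825 v=-2.340046
2: F=36.664615 v=-5.158120
3: F=-107.310167 v=0.363035
4: F=-156.351049 v=-1.484832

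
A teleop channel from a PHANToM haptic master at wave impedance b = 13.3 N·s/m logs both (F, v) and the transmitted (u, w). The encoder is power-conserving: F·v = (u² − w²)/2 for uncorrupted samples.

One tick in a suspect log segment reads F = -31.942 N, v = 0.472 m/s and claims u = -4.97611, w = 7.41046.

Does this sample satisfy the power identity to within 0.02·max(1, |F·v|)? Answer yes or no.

yes

F·v = (-31.942)×0.472 = -15.07662 W.
(u² − w²)/2 = (24.76167 − 54.91492)/2 = -15.07662 W.
|Δ| = 0.00000;  2% of max(1, |F·v|) = 0.30153.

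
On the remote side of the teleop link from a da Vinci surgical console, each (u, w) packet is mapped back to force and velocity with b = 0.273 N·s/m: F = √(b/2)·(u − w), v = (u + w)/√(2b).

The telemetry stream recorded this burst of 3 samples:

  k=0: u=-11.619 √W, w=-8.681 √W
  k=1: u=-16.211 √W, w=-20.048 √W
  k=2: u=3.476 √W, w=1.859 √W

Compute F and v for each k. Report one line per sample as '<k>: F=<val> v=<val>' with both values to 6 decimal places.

k=0: u−w=-2.938000, u+w=-20.300000; √(b/2)=0.369459, √(2b)=0.738918; F=0.369459×(-2.938)=-1.085471, v=-20.300000/0.738918=-27.472597
k=1: u−w=3.837000, u+w=-36.259000; √(b/2)=0.369459, √(2b)=0.738918; F=0.369459×3.837=1.417614, v=-36.259000/0.738918=-49.070389
k=2: u−w=1.617000, u+w=5.335000; √(b/2)=0.369459, √(2b)=0.738918; F=0.369459×1.617=0.597415, v=5.335000/0.738918=7.220015

0: F=-1.085471 v=-27.472597
1: F=1.417614 v=-49.070389
2: F=0.597415 v=7.220015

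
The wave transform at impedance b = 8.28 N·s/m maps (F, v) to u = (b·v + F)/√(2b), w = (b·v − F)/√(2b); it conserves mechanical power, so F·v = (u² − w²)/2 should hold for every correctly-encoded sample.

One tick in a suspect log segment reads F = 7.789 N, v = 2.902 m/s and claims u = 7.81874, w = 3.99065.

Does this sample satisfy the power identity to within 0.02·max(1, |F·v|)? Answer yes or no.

F·v = 7.789×2.902 = 22.60368 W.
(u² − w²)/2 = (61.13270 − 15.92529)/2 = 22.60370 W.
|Δ| = 0.00003;  2% of max(1, |F·v|) = 0.45207.

yes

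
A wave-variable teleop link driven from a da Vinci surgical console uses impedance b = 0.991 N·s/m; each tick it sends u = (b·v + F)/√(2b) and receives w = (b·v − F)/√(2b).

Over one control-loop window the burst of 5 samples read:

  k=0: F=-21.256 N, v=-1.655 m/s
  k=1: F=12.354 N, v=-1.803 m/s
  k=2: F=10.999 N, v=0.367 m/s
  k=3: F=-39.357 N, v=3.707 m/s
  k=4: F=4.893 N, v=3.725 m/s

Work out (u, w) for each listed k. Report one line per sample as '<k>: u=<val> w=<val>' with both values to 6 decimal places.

k=0: b·v=0.991×(-1.655)=-1.640105; √(2b)=1.407835; u=(-1.640105+(-21.256))/1.407835=-16.263342, w=(-1.640105−(-21.256))/1.407835=13.933374
k=1: b·v=0.991×(-1.803)=-1.786773; √(2b)=1.407835; u=(-1.786773+12.354)/1.407835=7.506011, w=(-1.786773−12.354)/1.407835=-10.044338
k=2: b·v=0.991×0.367=0.363697; √(2b)=1.407835; u=(0.363697+10.999)/1.407835=8.071042, w=(0.363697−10.999)/1.407835=-7.554366
k=3: b·v=0.991×3.707=3.673637; √(2b)=1.407835; u=(3.673637+(-39.357))/1.407835=-25.346264, w=(3.673637−(-39.357))/1.407835=30.565109
k=4: b·v=0.991×3.725=3.691475; √(2b)=1.407835; u=(3.691475+4.893)/1.407835=6.097642, w=(3.691475−4.893)/1.407835=-0.853456

0: u=-16.263342 w=13.933374
1: u=7.506011 w=-10.044338
2: u=8.071042 w=-7.554366
3: u=-25.346264 w=30.565109
4: u=6.097642 w=-0.853456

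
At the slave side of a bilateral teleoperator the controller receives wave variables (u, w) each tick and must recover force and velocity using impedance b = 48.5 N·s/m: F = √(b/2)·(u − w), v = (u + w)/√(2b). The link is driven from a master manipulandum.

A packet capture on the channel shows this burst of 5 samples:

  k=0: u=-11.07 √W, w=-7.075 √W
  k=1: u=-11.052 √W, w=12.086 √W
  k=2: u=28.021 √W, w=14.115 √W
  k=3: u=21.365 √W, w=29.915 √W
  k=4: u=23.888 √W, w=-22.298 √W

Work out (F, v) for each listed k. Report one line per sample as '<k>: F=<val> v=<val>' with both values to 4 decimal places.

k=0: u−w=-3.9950, u+w=-18.1450; √(b/2)=4.9244, √(2b)=9.8489; F=4.9244×(-3.995)=-19.6731, v=-18.1450/9.8489=-1.8423
k=1: u−w=-23.1380, u+w=1.0340; √(b/2)=4.9244, √(2b)=9.8489; F=4.9244×(-23.138)=-113.9414, v=1.0340/9.8489=0.1050
k=2: u−w=13.9060, u+w=42.1360; √(b/2)=4.9244, √(2b)=9.8489; F=4.9244×13.906=68.4791, v=42.1360/9.8489=4.2783
k=3: u−w=-8.5500, u+w=51.2800; √(b/2)=4.9244, √(2b)=9.8489; F=4.9244×(-8.55)=-42.1039, v=51.2800/9.8489=5.2067
k=4: u−w=46.1860, u+w=1.5900; √(b/2)=4.9244, √(2b)=9.8489; F=4.9244×46.186=227.4397, v=1.5900/9.8489=0.1614

0: F=-19.6731 v=-1.8423
1: F=-113.9414 v=0.1050
2: F=68.4791 v=4.2783
3: F=-42.1039 v=5.2067
4: F=227.4397 v=0.1614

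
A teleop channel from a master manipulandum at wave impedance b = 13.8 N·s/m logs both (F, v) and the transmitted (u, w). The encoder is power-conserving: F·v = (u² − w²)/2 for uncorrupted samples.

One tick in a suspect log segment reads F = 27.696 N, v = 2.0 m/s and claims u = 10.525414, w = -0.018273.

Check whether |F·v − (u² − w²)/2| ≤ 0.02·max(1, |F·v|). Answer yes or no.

yes

F·v = 27.696×2.0 = 55.392000 W.
(u² − w²)/2 = (110.784340 − 0.000334)/2 = 55.392003 W.
|Δ| = 0.000003;  2% of max(1, |F·v|) = 1.107840.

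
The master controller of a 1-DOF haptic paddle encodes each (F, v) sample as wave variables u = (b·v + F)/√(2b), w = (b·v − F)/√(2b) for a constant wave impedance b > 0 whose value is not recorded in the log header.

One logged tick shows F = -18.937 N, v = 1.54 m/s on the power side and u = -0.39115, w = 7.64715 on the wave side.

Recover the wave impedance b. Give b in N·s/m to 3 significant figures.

b = 11.1 N·s/m

u + w = 7.2560;  u + w = √(2b)·v, so √(2b) = 7.2560/1.54 = 4.7117.
b = (√(2b))²/2 = 22.2000/2 = 11.1000.
(Check via u − w = 2F/√(2b): u − w = -8.0383, 2F/√(2b) = -8.0383.)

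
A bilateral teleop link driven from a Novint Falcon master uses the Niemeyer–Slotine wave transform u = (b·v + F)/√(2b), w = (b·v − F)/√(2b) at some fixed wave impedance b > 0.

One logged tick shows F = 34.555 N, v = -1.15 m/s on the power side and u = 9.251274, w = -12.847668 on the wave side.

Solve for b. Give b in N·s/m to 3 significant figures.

b = 4.89 N·s/m

u + w = -3.596394;  u + w = √(2b)·v, so √(2b) = -3.596394/(-1.15) = 3.127299.
b = (√(2b))²/2 = 9.780000/2 = 4.890000.
(Check via u − w = 2F/√(2b): u − w = 22.098942, 2F/√(2b) = 22.098941.)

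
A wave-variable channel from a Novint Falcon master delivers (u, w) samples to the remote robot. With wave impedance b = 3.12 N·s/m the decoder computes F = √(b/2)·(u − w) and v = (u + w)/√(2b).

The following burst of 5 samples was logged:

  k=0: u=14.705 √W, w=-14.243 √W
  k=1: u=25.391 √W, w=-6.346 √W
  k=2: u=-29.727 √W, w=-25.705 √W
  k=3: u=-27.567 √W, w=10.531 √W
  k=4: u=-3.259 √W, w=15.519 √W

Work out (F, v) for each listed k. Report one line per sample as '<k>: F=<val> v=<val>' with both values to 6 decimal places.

0: F=36.156040 v=0.184948
1: F=39.639500 v=7.624102
2: F=-5.023476 v=-22.190560
3: F=-47.584387 v=-6.819858
4: F=-23.453714 v=4.907928

k=0: u−w=28.948000, u+w=0.462000; √(b/2)=1.249000, √(2b)=2.497999; F=1.249000×28.948=36.156040, v=0.462000/2.497999=0.184948
k=1: u−w=31.737000, u+w=19.045000; √(b/2)=1.249000, √(2b)=2.497999; F=1.249000×31.737=39.639500, v=19.045000/2.497999=7.624102
k=2: u−w=-4.022000, u+w=-55.432000; √(b/2)=1.249000, √(2b)=2.497999; F=1.249000×(-4.022)=-5.023476, v=-55.432000/2.497999=-22.190560
k=3: u−w=-38.098000, u+w=-17.036000; √(b/2)=1.249000, √(2b)=2.497999; F=1.249000×(-38.098)=-47.584387, v=-17.036000/2.497999=-6.819858
k=4: u−w=-18.778000, u+w=12.260000; √(b/2)=1.249000, √(2b)=2.497999; F=1.249000×(-18.778)=-23.453714, v=12.260000/2.497999=4.907928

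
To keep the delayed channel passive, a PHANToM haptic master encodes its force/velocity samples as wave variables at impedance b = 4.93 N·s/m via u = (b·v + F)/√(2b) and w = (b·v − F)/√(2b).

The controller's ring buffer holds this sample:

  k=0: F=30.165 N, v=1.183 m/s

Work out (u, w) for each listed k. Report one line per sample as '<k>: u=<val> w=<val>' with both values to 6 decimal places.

k=0: b·v=4.93×1.183=5.832190; √(2b)=3.140064; u=(5.832190+30.165)/3.140064=11.463841, w=(5.832190−30.165)/3.140064=-7.749145

0: u=11.463841 w=-7.749145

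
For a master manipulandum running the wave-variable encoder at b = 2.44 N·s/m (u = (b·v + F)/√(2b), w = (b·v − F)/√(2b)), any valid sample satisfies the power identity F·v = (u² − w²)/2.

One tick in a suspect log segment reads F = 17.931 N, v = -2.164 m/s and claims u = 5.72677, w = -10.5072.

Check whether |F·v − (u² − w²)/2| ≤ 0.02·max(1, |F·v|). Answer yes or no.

F·v = 17.931×(-2.164) = -38.80268 W.
(u² − w²)/2 = (32.79589 − 110.40125)/2 = -38.80268 W.
|Δ| = 0.00001;  2% of max(1, |F·v|) = 0.77605.

yes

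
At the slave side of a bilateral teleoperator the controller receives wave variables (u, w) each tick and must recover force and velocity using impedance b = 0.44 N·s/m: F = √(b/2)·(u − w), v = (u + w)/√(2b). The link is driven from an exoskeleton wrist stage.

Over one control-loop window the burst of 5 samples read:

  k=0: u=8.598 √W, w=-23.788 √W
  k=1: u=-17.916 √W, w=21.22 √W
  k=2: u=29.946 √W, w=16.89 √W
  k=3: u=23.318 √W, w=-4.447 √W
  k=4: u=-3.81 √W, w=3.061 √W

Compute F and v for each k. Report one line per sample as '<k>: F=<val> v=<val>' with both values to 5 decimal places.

k=0: u−w=32.38600, u+w=-15.19000; √(b/2)=0.46904, √(2b)=0.93808; F=0.46904×32.386=15.19038, v=-15.19000/0.93808=-16.19259
k=1: u−w=-39.13600, u+w=3.30400; √(b/2)=0.46904, √(2b)=0.93808; F=0.46904×(-39.136)=-18.35641, v=3.30400/0.93808=3.52208
k=2: u−w=13.05600, u+w=46.83600; √(b/2)=0.46904, √(2b)=0.93808; F=0.46904×13.056=6.12381, v=46.83600/0.93808=49.92734
k=3: u−w=27.76500, u+w=18.87100; √(b/2)=0.46904, √(2b)=0.93808; F=0.46904×27.765=13.02294, v=18.87100/0.93808=20.11655
k=4: u−w=-6.87100, u+w=-0.74900; √(b/2)=0.46904, √(2b)=0.93808; F=0.46904×(-6.871)=-3.22278, v=-0.74900/0.93808=-0.79844

0: F=15.19038 v=-16.19259
1: F=-18.35641 v=3.52208
2: F=6.12381 v=49.92734
3: F=13.02294 v=20.11655
4: F=-3.22278 v=-0.79844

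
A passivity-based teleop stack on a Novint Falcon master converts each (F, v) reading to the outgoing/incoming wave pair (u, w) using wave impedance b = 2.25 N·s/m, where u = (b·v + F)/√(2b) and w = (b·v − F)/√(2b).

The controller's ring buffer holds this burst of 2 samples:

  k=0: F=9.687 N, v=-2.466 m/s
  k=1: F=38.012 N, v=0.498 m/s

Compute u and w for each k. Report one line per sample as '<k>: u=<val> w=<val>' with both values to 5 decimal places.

0: u=1.95091 w=-7.18208
1: u=18.44724 w=-17.39082

k=0: b·v=2.25×(-2.466)=-5.54850; √(2b)=2.12132; u=(-5.54850+9.687)/2.12132=1.95091, w=(-5.54850−9.687)/2.12132=-7.18208
k=1: b·v=2.25×0.498=1.12050; √(2b)=2.12132; u=(1.12050+38.012)/2.12132=18.44724, w=(1.12050−38.012)/2.12132=-17.39082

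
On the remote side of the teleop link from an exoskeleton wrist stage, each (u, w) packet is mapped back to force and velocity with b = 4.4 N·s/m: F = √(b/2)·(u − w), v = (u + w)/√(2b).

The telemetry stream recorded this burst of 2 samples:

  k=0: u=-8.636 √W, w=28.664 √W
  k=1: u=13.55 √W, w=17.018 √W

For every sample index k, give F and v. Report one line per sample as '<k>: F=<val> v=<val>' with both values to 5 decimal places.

k=0: u−w=-37.30000, u+w=20.02800; √(b/2)=1.48324, √(2b)=2.96648; F=1.48324×(-37.3)=-55.32484, v=20.02800/2.96648=6.75144
k=1: u−w=-3.46800, u+w=30.56800; √(b/2)=1.48324, √(2b)=2.96648; F=1.48324×(-3.468)=-5.14388, v=30.56800/2.96648=10.30447

0: F=-55.32484 v=6.75144
1: F=-5.14388 v=10.30447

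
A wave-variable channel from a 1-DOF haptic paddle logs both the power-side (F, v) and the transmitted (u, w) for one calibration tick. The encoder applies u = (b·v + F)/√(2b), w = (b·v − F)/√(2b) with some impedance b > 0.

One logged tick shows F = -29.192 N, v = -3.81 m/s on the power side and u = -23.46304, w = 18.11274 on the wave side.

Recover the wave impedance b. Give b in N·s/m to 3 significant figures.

u + w = -5.3503;  u + w = √(2b)·v, so √(2b) = -5.3503/(-3.81) = 1.4043.
b = (√(2b))²/2 = 1.9720/2 = 0.9860.
(Check via u − w = 2F/√(2b): u − w = -41.5758, 2F/√(2b) = -41.5758.)

b = 0.986 N·s/m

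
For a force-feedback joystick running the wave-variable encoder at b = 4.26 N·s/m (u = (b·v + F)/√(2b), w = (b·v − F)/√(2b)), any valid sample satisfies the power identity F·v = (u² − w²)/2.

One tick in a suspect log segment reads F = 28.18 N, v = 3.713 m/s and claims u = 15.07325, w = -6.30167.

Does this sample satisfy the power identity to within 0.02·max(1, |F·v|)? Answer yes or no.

F·v = 28.18×3.713 = 104.63234 W.
(u² − w²)/2 = (227.20287 − 39.71104)/2 = 93.74591 W.
|Δ| = 10.88643;  2% of max(1, |F·v|) = 2.09265.

no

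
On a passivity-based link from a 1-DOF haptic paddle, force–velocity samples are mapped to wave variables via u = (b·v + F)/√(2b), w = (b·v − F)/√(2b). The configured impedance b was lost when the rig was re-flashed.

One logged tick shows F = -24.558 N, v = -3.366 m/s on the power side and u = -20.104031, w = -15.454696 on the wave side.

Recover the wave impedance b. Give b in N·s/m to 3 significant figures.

b = 55.8 N·s/m

u + w = -35.558727;  u + w = √(2b)·v, so √(2b) = -35.558727/(-3.366) = 10.564090.
b = (√(2b))²/2 = 111.599998/2 = 55.799999.
(Check via u − w = 2F/√(2b): u − w = -4.649335, 2F/√(2b) = -4.649336.)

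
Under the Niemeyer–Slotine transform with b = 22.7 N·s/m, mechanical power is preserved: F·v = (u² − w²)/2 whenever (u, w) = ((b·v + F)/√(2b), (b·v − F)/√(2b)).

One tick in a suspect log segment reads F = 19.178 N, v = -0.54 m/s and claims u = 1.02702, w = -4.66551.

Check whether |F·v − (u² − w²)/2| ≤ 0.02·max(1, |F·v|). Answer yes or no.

F·v = 19.178×(-0.54) = -10.35612 W.
(u² − w²)/2 = (1.05477 − 21.76698)/2 = -10.35611 W.
|Δ| = 0.00001;  2% of max(1, |F·v|) = 0.20712.

yes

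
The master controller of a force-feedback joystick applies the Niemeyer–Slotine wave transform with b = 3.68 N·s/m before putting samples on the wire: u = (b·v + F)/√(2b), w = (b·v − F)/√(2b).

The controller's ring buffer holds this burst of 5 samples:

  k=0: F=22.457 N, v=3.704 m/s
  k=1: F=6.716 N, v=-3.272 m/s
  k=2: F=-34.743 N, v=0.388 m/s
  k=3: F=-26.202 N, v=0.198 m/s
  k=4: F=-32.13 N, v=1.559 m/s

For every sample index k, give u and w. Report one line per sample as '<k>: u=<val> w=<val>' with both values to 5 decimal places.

0: u=13.30211 w=-3.25341
1: u=-1.96281 w=-6.91391
2: u=-12.28013 w=13.33275
3: u=-9.38961 w=9.92677
4: u=-9.72854 w=13.95801

k=0: b·v=3.68×3.704=13.63072; √(2b)=2.71293; u=(13.63072+22.457)/2.71293=13.30211, w=(13.63072−22.457)/2.71293=-3.25341
k=1: b·v=3.68×(-3.272)=-12.04096; √(2b)=2.71293; u=(-12.04096+6.716)/2.71293=-1.96281, w=(-12.04096−6.716)/2.71293=-6.91391
k=2: b·v=3.68×0.388=1.42784; √(2b)=2.71293; u=(1.42784+(-34.743))/2.71293=-12.28013, w=(1.42784−(-34.743))/2.71293=13.33275
k=3: b·v=3.68×0.198=0.72864; √(2b)=2.71293; u=(0.72864+(-26.202))/2.71293=-9.38961, w=(0.72864−(-26.202))/2.71293=9.92677
k=4: b·v=3.68×1.559=5.73712; √(2b)=2.71293; u=(5.73712+(-32.13))/2.71293=-9.72854, w=(5.73712−(-32.13))/2.71293=13.95801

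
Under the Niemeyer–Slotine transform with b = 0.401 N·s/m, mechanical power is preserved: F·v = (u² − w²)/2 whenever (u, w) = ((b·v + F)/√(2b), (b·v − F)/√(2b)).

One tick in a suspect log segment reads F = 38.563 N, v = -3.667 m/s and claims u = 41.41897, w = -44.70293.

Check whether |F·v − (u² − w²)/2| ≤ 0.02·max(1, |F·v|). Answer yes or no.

yes

F·v = 38.563×(-3.667) = -141.4105 W.
(u² − w²)/2 = (1715.5311 − 1998.3520)/2 = -141.4104 W.
|Δ| = 0.0001;  2% of max(1, |F·v|) = 2.8282.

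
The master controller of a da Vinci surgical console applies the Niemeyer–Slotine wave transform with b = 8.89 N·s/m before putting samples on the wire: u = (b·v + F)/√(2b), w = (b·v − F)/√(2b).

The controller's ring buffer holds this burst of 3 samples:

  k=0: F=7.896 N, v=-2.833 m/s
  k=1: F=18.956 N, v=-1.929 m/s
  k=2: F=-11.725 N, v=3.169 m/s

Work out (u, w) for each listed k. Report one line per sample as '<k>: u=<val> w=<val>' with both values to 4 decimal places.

0: u=-4.1003 w=-7.8454
1: u=0.4286 w=-8.5625
2: u=3.9006 w=9.4619

k=0: b·v=8.89×(-2.833)=-25.1854; √(2b)=4.2166; u=(-25.1854+7.896)/4.2166=-4.1003, w=(-25.1854−7.896)/4.2166=-7.8454
k=1: b·v=8.89×(-1.929)=-17.1488; √(2b)=4.2166; u=(-17.1488+18.956)/4.2166=0.4286, w=(-17.1488−18.956)/4.2166=-8.5625
k=2: b·v=8.89×3.169=28.1724; √(2b)=4.2166; u=(28.1724+(-11.725))/4.2166=3.9006, w=(28.1724−(-11.725))/4.2166=9.4619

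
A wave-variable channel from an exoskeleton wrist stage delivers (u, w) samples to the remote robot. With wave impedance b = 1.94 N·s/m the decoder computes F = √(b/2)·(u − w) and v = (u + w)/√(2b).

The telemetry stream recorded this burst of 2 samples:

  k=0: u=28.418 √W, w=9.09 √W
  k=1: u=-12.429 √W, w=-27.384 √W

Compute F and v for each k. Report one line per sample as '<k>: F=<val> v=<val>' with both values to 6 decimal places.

0: F=19.035872 v=19.041802
1: F=14.728967 v=-20.211988

k=0: u−w=19.328000, u+w=37.508000; √(b/2)=0.984886, √(2b)=1.969772; F=0.984886×19.328=19.035872, v=37.508000/1.969772=19.041802
k=1: u−w=14.955000, u+w=-39.813000; √(b/2)=0.984886, √(2b)=1.969772; F=0.984886×14.955=14.728967, v=-39.813000/1.969772=-20.211988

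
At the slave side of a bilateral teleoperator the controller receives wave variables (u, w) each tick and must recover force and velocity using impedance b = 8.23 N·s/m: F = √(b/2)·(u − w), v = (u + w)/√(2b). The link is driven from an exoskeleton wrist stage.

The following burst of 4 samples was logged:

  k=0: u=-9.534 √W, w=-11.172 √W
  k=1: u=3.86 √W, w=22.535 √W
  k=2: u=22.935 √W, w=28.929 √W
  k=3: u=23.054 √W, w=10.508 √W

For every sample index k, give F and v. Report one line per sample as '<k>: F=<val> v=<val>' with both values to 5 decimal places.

k=0: u−w=1.63800, u+w=-20.70600; √(b/2)=2.02855, √(2b)=4.05709; F=2.02855×1.638=3.32276, v=-20.70600/4.05709=-5.10365
k=1: u−w=-18.67500, u+w=26.39500; √(b/2)=2.02855, √(2b)=4.05709; F=2.02855×(-18.675)=-37.88310, v=26.39500/4.05709=6.50589
k=2: u−w=-5.99400, u+w=51.86400; √(b/2)=2.02855, √(2b)=4.05709; F=2.02855×(-5.994)=-12.15911, v=51.86400/4.05709=12.78354
k=3: u−w=12.54600, u+w=33.56200; √(b/2)=2.02855, √(2b)=4.05709; F=2.02855×12.546=25.45014, v=33.56200/4.05709=8.27243

0: F=3.32276 v=-5.10365
1: F=-37.88310 v=6.50589
2: F=-12.15911 v=12.78354
3: F=25.45014 v=8.27243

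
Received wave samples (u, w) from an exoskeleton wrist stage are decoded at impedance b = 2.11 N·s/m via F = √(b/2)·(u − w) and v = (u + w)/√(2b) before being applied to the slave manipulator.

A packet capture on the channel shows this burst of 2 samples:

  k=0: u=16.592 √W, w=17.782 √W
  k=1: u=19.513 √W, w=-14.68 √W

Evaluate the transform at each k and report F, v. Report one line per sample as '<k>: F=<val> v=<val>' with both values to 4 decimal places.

0: F=-1.2223 v=16.7330
1: F=35.1207 v=2.3527

k=0: u−w=-1.1900, u+w=34.3740; √(b/2)=1.0271, √(2b)=2.0543; F=1.0271×(-1.19)=-1.2223, v=34.3740/2.0543=16.7330
k=1: u−w=34.1930, u+w=4.8330; √(b/2)=1.0271, √(2b)=2.0543; F=1.0271×34.193=35.1207, v=4.8330/2.0543=2.3527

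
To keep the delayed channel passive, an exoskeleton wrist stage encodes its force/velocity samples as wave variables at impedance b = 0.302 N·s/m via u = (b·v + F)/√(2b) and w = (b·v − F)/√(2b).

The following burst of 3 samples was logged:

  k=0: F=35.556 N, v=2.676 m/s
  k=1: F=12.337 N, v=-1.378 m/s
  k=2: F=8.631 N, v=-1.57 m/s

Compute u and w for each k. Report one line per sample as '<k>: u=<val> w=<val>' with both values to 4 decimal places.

k=0: b·v=0.302×2.676=0.8082; √(2b)=0.7772; u=(0.8082+35.556)/0.7772=46.7902, w=(0.8082−35.556)/0.7772=-44.7105
k=1: b·v=0.302×(-1.378)=-0.4162; √(2b)=0.7772; u=(-0.4162+12.337)/0.7772=15.3387, w=(-0.4162−12.337)/0.7772=-16.4096
k=2: b·v=0.302×(-1.57)=-0.4741; √(2b)=0.7772; u=(-0.4741+8.631)/0.7772=10.4955, w=(-0.4741−8.631)/0.7772=-11.7157

0: u=46.7902 w=-44.7105
1: u=15.3387 w=-16.4096
2: u=10.4955 w=-11.7157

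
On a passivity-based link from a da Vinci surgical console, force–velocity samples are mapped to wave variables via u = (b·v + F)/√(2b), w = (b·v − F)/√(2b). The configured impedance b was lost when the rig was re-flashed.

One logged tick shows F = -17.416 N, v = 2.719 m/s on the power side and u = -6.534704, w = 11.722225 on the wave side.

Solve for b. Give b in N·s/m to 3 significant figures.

b = 1.82 N·s/m

u + w = 5.187521;  u + w = √(2b)·v, so √(2b) = 5.187521/2.719 = 1.907878.
b = (√(2b))²/2 = 3.639999/2 = 1.820000.
(Check via u − w = 2F/√(2b): u − w = -18.256929, 2F/√(2b) = -18.256930.)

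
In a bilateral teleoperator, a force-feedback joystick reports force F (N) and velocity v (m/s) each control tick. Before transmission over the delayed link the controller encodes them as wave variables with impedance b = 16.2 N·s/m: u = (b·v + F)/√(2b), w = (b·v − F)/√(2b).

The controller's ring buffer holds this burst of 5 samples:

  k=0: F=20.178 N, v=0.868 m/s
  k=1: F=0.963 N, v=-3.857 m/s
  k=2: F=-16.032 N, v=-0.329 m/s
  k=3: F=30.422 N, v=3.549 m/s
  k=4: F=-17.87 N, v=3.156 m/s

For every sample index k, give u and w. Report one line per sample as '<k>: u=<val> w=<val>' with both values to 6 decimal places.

0: u=6.015285 w=-1.074542
1: u=-10.808033 w=-11.146396
2: u=-3.752886 w=1.880185
3: u=15.445232 w=4.756030
4: u=5.842694 w=12.121572

k=0: b·v=16.2×0.868=14.061600; √(2b)=5.692100; u=(14.061600+20.178)/5.692100=6.015285, w=(14.061600−20.178)/5.692100=-1.074542
k=1: b·v=16.2×(-3.857)=-62.483400; √(2b)=5.692100; u=(-62.483400+0.963)/5.692100=-10.808033, w=(-62.483400−0.963)/5.692100=-11.146396
k=2: b·v=16.2×(-0.329)=-5.329800; √(2b)=5.692100; u=(-5.329800+(-16.032))/5.692100=-3.752886, w=(-5.329800−(-16.032))/5.692100=1.880185
k=3: b·v=16.2×3.549=57.493800; √(2b)=5.692100; u=(57.493800+30.422)/5.692100=15.445232, w=(57.493800−30.422)/5.692100=4.756030
k=4: b·v=16.2×3.156=51.127200; √(2b)=5.692100; u=(51.127200+(-17.87))/5.692100=5.842694, w=(51.127200−(-17.87))/5.692100=12.121572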